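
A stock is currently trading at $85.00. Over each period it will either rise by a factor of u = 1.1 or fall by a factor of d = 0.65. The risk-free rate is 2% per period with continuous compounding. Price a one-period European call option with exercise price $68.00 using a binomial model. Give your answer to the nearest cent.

Risk-neutral probability p = (e^0.02 − 0.65)/(1.1 − 0.65) = 0.3702/0.4500 = 0.8227
Terminal stock prices: S_u = 93.5, S_d = 55.25
Terminal payoffs (S − K): max(25.5, 0) = 25.5, max(-12.75, 0) = 0
Node 0 (S = 85): V_0 = e^(−0.02)·[0.8227·25.5000 + 0.1773·0.0000] = 20.5627

$20.56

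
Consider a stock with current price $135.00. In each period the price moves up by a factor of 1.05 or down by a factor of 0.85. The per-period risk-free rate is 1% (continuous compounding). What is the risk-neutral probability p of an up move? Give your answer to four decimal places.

p = 0.8003

Risk-neutral probability p = (e^0.01 − 0.85)/(1.05 − 0.85) = 0.1601/0.2000 = 0.8003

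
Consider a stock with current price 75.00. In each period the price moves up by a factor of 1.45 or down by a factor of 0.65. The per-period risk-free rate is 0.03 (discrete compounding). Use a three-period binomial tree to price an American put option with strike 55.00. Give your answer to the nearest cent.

8.23

Risk-neutral probability p = (1 + 0.03 − 0.65)/(1.45 − 0.65) = 0.3800/0.8000 = 0.4750
Terminal stock prices: S_uuu = 228.6, S_uud = 102.5, S_udd = 45.95, S_ddd = 20.6
Terminal payoffs (K − S): max(-173.6, 0) = 0, max(-47.5, 0) = 0, max(9.053, 0) = 9.053, max(34.4, 0) = 34.4
Node uu (S = 157.7): continuation = 1/1.03·[0.4750·0.0000 + 0.5250·0.0000] = 0.0000; exercise value = 0.0000 ≤ continuation, so V_uu = 0.0000
Node ud (S = 70.69): continuation = 1/1.03·[0.4750·0.0000 + 0.5250·9.0531] = 4.6145; exercise value = 0.0000 ≤ continuation, so V_ud = 4.6145
Node dd (S = 31.69): continuation = 1/1.03·[0.4750·9.0531 + 0.5250·34.4031] = 21.7106; exercise value = 23.3125 > continuation, so V_dd = 23.3125 (exercise)
Node u (S = 108.8): continuation = 1/1.03·[0.4750·0.0000 + 0.5250·4.6145] = 2.3520; exercise value = 0.0000 ≤ continuation, so V_u = 2.3520
Node d (S = 48.75): continuation = 1/1.03·[0.4750·4.6145 + 0.5250·23.3125] = 14.0106; exercise value = 6.2500 ≤ continuation, so V_d = 14.0106
Node 0 (S = 75): continuation = 1/1.03·[0.4750·2.3520 + 0.5250·14.0106] = 8.2260; exercise value = 0.0000 ≤ continuation, so V_0 = 8.2260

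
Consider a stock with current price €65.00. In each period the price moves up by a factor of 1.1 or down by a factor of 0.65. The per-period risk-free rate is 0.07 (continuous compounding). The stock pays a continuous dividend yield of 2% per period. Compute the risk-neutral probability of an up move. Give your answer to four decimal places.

p = 0.8917

Per-period risk-free factor R = e^0.07 = 1.0725; dividend-adjusted growth = e^(0.07−0.02) = 1.0513.
Risk-neutral probability p = (1.0513 − 0.65)/(1.1 − 0.65) = 0.4013/0.4500 = 0.8917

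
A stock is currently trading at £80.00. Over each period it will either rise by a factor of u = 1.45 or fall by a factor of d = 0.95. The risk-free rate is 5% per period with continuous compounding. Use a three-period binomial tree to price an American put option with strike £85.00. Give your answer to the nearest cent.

Risk-neutral probability p = (e^0.05 − 0.95)/(1.45 − 0.95) = 0.1013/0.5000 = 0.2025
Terminal stock prices: S_uuu = 243.9, S_uud = 159.8, S_udd = 104.7, S_ddd = 68.59
Terminal payoffs (K − S): max(-158.9, 0) = 0, max(-74.79, 0) = 0, max(-19.69, 0) = 0, max(16.41, 0) = 16.41
Node uu (S = 168.2): continuation = e^(−0.05)·[0.2025·0.0000 + 0.7975·0.0000] = 0.0000; exercise value = 0.0000 ≤ continuation, so V_uu = 0.0000
Node ud (S = 110.2): continuation = e^(−0.05)·[0.2025·0.0000 + 0.7975·0.0000] = 0.0000; exercise value = 0.0000 ≤ continuation, so V_ud = 0.0000
Node dd (S = 72.2): continuation = e^(−0.05)·[0.2025·0.0000 + 0.7975·16.4100] = 12.4481; exercise value = 12.8000 > continuation, so V_dd = 12.8000 (exercise)
Node u (S = 116): continuation = e^(−0.05)·[0.2025·0.0000 + 0.7975·0.0000] = 0.0000; exercise value = 0.0000 ≤ continuation, so V_u = 0.0000
Node d (S = 76): continuation = e^(−0.05)·[0.2025·0.0000 + 0.7975·12.8000] = 9.7096; exercise value = 9.0000 ≤ continuation, so V_d = 9.7096
Node 0 (S = 80): continuation = e^(−0.05)·[0.2025·0.0000 + 0.7975·9.7096] = 7.3654; exercise value = 5.0000 ≤ continuation, so V_0 = 7.3654

£7.37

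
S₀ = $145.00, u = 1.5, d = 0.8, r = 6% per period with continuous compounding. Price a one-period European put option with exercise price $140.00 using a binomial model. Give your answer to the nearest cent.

Risk-neutral probability p = (e^0.06 − 0.8)/(1.5 − 0.8) = 0.2618/0.7000 = 0.3741
Terminal stock prices: S_u = 217.5, S_d = 116
Terminal payoffs (K − S): max(-77.5, 0) = 0, max(24, 0) = 24
Node 0 (S = 145): V_0 = e^(−0.06)·[0.3741·0.0000 + 0.6259·24.0000] = 14.1479

$14.15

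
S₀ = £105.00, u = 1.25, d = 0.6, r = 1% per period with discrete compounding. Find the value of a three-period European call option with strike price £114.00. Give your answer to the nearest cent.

Risk-neutral probability p = (1 + 0.01 − 0.6)/(1.25 − 0.6) = 0.4100/0.6500 = 0.6308
Terminal stock prices: S_uuu = 205.1, S_uud = 98.44, S_udd = 47.25, S_ddd = 22.68
Terminal payoffs (S − K): max(91.08, 0) = 91.08, max(-15.56, 0) = 0, max(-66.75, 0) = 0, max(-91.32, 0) = 0
Node uu (S = 164.1): V_uu = 1/1.01·[0.6308·91.0781 + 0.3692·0.0000] = 56.8805
Node ud (S = 78.75): V_ud = 1/1.01·[0.6308·0.0000 + 0.3692·0.0000] = 0.0000
Node dd (S = 37.8): V_dd = 1/1.01·[0.6308·0.0000 + 0.3692·0.0000] = 0.0000
Node u (S = 131.2): V_u = 1/1.01·[0.6308·56.8805 + 0.3692·0.0000] = 35.5232
Node d (S = 63): V_d = 1/1.01·[0.6308·0.0000 + 0.3692·0.0000] = 0.0000
Node 0 (S = 105): V_0 = 1/1.01·[0.6308·35.5232 + 0.3692·0.0000] = 22.1851

£22.19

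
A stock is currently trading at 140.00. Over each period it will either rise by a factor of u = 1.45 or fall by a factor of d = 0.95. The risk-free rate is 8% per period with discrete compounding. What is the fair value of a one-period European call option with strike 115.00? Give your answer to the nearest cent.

33.52

Risk-neutral probability p = (1 + 0.08 − 0.95)/(1.45 − 0.95) = 0.1300/0.5000 = 0.2600
Terminal stock prices: S_u = 203, S_d = 133
Terminal payoffs (S − K): max(88, 0) = 88, max(18, 0) = 18
Node 0 (S = 140): V_0 = 1/1.08·[0.2600·88.0000 + 0.7400·18.0000] = 33.5185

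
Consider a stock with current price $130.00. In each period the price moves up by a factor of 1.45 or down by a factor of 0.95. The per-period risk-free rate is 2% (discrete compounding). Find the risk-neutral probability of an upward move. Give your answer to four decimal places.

p = 0.1400

Risk-neutral probability p = (1 + 0.02 − 0.95)/(1.45 − 0.95) = 0.0700/0.5000 = 0.1400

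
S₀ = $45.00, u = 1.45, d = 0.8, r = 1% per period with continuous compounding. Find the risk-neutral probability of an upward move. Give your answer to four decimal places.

Risk-neutral probability p = (e^0.01 − 0.8)/(1.45 − 0.8) = 0.2101/0.6500 = 0.3232

p = 0.3232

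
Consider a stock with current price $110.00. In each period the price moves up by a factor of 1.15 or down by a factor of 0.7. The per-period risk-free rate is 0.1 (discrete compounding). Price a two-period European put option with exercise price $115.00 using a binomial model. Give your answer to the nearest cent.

$4.94

Risk-neutral probability p = (1 + 0.1 − 0.7)/(1.15 − 0.7) = 0.4000/0.4500 = 0.8889
Terminal stock prices: S_uu = 145.5, S_ud = 88.55, S_dd = 53.9
Terminal payoffs (K − S): max(-30.47, 0) = 0, max(26.45, 0) = 26.45, max(61.1, 0) = 61.1
Node u (S = 126.5): V_u = 1/1.1·[0.8889·0.0000 + 0.1111·26.4500] = 2.6717
Node d (S = 77): V_d = 1/1.1·[0.8889·26.4500 + 0.1111·61.1000] = 27.5455
Node 0 (S = 110): V_0 = 1/1.1·[0.8889·2.6717 + 0.1111·27.5455] = 4.9413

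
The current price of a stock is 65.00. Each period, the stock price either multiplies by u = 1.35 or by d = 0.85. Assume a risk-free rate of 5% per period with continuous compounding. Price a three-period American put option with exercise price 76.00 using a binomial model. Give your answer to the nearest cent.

Risk-neutral probability p = (e^0.05 − 0.85)/(1.35 − 0.85) = 0.2013/0.5000 = 0.4025
Terminal stock prices: S_uuu = 159.9, S_uud = 100.7, S_udd = 63.4, S_ddd = 39.92
Terminal payoffs (K − S): max(-83.92, 0) = 0, max(-24.69, 0) = 0, max(12.6, 0) = 12.6, max(36.08, 0) = 36.08
Node uu (S = 118.5): continuation = e^(−0.05)·[0.4025·0.0000 + 0.5975·0.0000] = 0.0000; exercise value = 0.0000 ≤ continuation, so V_uu = 0.0000
Node ud (S = 74.59): continuation = e^(−0.05)·[0.4025·0.0000 + 0.5975·12.6006] = 7.1612; exercise value = 1.4125 ≤ continuation, so V_ud = 7.1612
Node dd (S = 46.96): continuation = e^(−0.05)·[0.4025·12.6006 + 0.5975·36.0819] = 25.3309; exercise value = 29.0375 > continuation, so V_dd = 29.0375 (exercise)
Node u (S = 87.75): continuation = e^(−0.05)·[0.4025·0.0000 + 0.5975·7.1612] = 4.0698; exercise value = 0.0000 ≤ continuation, so V_u = 4.0698
Node d (S = 55.25): continuation = e^(−0.05)·[0.4025·7.1612 + 0.5975·29.0375] = 19.2447; exercise value = 20.7500 > continuation, so V_d = 20.7500 (exercise)
Node 0 (S = 65): continuation = e^(−0.05)·[0.4025·4.0698 + 0.5975·20.7500] = 13.3510; exercise value = 11.0000 ≤ continuation, so V_0 = 13.3510

13.35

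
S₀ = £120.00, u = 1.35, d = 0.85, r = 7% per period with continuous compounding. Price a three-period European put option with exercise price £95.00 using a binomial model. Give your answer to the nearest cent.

£2.95

Risk-neutral probability p = (e^0.07 − 0.85)/(1.35 − 0.85) = 0.2225/0.5000 = 0.4450
Terminal stock prices: S_uuu = 295.2, S_uud = 185.9, S_udd = 117, S_ddd = 73.69
Terminal payoffs (K − S): max(-200.2, 0) = 0, max(-90.9, 0) = 0, max(-22.04, 0) = 0, max(21.31, 0) = 21.31
Node uu (S = 218.7): V_uu = e^(−0.07)·[0.4450·0.0000 + 0.5550·0.0000] = 0.0000
Node ud (S = 137.7): V_ud = e^(−0.07)·[0.4450·0.0000 + 0.5550·0.0000] = 0.0000
Node dd (S = 86.7): V_dd = e^(−0.07)·[0.4450·0.0000 + 0.5550·21.3050] = 11.0246
Node u (S = 162): V_u = e^(−0.07)·[0.4450·0.0000 + 0.5550·0.0000] = 0.0000
Node d (S = 102): V_d = e^(−0.07)·[0.4450·0.0000 + 0.5550·11.0246] = 5.7048
Node 0 (S = 120): V_0 = e^(−0.07)·[0.4450·0.0000 + 0.5550·5.7048] = 2.9520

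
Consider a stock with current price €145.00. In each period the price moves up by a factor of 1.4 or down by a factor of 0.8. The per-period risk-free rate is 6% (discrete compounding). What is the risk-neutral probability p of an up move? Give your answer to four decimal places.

p = 0.4333

Risk-neutral probability p = (1 + 0.06 − 0.8)/(1.4 − 0.8) = 0.2600/0.6000 = 0.4333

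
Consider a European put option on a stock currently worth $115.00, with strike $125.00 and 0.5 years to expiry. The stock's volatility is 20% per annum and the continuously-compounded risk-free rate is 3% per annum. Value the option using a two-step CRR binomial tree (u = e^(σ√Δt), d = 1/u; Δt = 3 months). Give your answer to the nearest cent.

CRR parameters: u = e^(σ√Δt) = e^(0.2·√0.25) = 1.1052, d = 1/u = 0.9048
Per-period rate: rΔt = 0.03·0.25 = 0.0075, so R = e^0.0075 = 1.0075
Risk-neutral probability p = (e^0.0075 − 0.9048)/(1.1052 − 0.9048) = 0.1027/0.2003 = 0.5126
Terminal stock prices: S_uu = 140.5, S_ud = 115, S_dd = 94.15
Terminal payoffs (K − S): max(-15.46, 0) = 0, max(10, 0) = 10, max(30.85, 0) = 30.85
Node u (S = 127.1): V_u = e^(−0.0075)·[0.5126·0.0000 + 0.4874·10.0000] = 4.8376
Node d (S = 104.1): V_d = e^(−0.0075)·[0.5126·10.0000 + 0.4874·30.8460] = 20.0097
Node 0 (S = 115): V_0 = e^(−0.0075)·[0.5126·4.8376 + 0.4874·20.0097] = 12.1411

$12.14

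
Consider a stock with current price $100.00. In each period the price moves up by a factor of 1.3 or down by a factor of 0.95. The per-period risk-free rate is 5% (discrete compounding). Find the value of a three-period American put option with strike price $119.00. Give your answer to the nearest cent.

Risk-neutral probability p = (1 + 0.05 − 0.95)/(1.3 − 0.95) = 0.1000/0.3500 = 0.2857
Terminal stock prices: S_uuu = 219.7, S_uud = 160.6, S_udd = 117.3, S_ddd = 85.74
Terminal payoffs (K − S): max(-100.7, 0) = 0, max(-41.55, 0) = 0, max(1.675, 0) = 1.675, max(33.26, 0) = 33.26
Node uu (S = 169): continuation = 1/1.05·[0.2857·0.0000 + 0.7143·0.0000] = 0.0000; exercise value = 0.0000 ≤ continuation, so V_uu = 0.0000
Node ud (S = 123.5): continuation = 1/1.05·[0.2857·0.0000 + 0.7143·1.6750] = 1.1395; exercise value = 0.0000 ≤ continuation, so V_ud = 1.1395
Node dd (S = 90.25): continuation = 1/1.05·[0.2857·1.6750 + 0.7143·33.2625] = 23.0833; exercise value = 28.7500 > continuation, so V_dd = 28.7500 (exercise)
Node u (S = 130): continuation = 1/1.05·[0.2857·0.0000 + 0.7143·1.1395] = 0.7751; exercise value = 0.0000 ≤ continuation, so V_u = 0.7751
Node d (S = 95): continuation = 1/1.05·[0.2857·1.1395 + 0.7143·28.7500] = 19.8679; exercise value = 24.0000 > continuation, so V_d = 24.0000 (exercise)
Node 0 (S = 100): continuation = 1/1.05·[0.2857·0.7751 + 0.7143·24.0000] = 16.5375; exercise value = 19.0000 > continuation, so V_0 = 19.0000 (exercise)

$19.00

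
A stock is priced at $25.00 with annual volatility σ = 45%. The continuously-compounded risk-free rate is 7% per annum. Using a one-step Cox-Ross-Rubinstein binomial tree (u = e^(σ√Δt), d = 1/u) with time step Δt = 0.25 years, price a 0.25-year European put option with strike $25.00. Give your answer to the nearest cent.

$2.56

CRR parameters: u = e^(σ√Δt) = e^(0.45·√0.25) = 1.2523, d = 1/u = 0.7985
Per-period rate: rΔt = 0.07·0.25 = 0.0175, so R = e^0.0175 = 1.0177
Risk-neutral probability p = (e^0.0175 − 0.7985)/(1.2523 − 0.7985) = 0.2191/0.4538 = 0.4829
Terminal stock prices: S_u = 31.31, S_d = 19.96
Terminal payoffs (K − S): max(-6.308, 0) = 0, max(5.037, 0) = 5.037
Node 0 (S = 25): V_0 = e^(−0.0175)·[0.4829·0.0000 + 0.5171·5.0371] = 2.5596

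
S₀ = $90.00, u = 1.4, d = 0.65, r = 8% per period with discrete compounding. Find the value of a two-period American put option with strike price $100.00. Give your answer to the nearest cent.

Risk-neutral probability p = (1 + 0.08 − 0.65)/(1.4 − 0.65) = 0.4300/0.7500 = 0.5733
Terminal stock prices: S_uu = 176.4, S_ud = 81.9, S_dd = 38.03
Terminal payoffs (K − S): max(-76.4, 0) = 0, max(18.1, 0) = 18.1, max(61.97, 0) = 61.97
Node u (S = 126): continuation = 1/1.08·[0.5733·0.0000 + 0.4267·18.1000] = 7.1506; exercise value = 0.0000 ≤ continuation, so V_u = 7.1506
Node d (S = 58.5): continuation = 1/1.08·[0.5733·18.1000 + 0.4267·61.9750] = 34.0926; exercise value = 41.5000 > continuation, so V_d = 41.5000 (exercise)
Node 0 (S = 90): continuation = 1/1.08·[0.5733·7.1506 + 0.4267·41.5000] = 20.1911; exercise value = 10.0000 ≤ continuation, so V_0 = 20.1911

$20.19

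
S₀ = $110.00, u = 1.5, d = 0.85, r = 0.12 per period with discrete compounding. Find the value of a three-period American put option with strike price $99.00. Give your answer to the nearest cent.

$5.32

Risk-neutral probability p = (1 + 0.12 − 0.85)/(1.5 − 0.85) = 0.2700/0.6500 = 0.4154
Terminal stock prices: S_uuu = 371.2, S_uud = 210.4, S_udd = 119.2, S_ddd = 67.55
Terminal payoffs (K − S): max(-272.2, 0) = 0, max(-111.4, 0) = 0, max(-20.21, 0) = 0, max(31.45, 0) = 31.45
Node uu (S = 247.5): continuation = 1/1.12·[0.4154·0.0000 + 0.5846·0.0000] = 0.0000; exercise value = 0.0000 ≤ continuation, so V_uu = 0.0000
Node ud (S = 140.2): continuation = 1/1.12·[0.4154·0.0000 + 0.5846·0.0000] = 0.0000; exercise value = 0.0000 ≤ continuation, so V_ud = 0.0000
Node dd (S = 79.47): continuation = 1/1.12·[0.4154·0.0000 + 0.5846·31.4463] = 16.4143; exercise value = 19.5250 > continuation, so V_dd = 19.5250 (exercise)
Node u (S = 165): continuation = 1/1.12·[0.4154·0.0000 + 0.5846·0.0000] = 0.0000; exercise value = 0.0000 ≤ continuation, so V_u = 0.0000
Node d (S = 93.5): continuation = 1/1.12·[0.4154·0.0000 + 0.5846·19.5250] = 10.1916; exercise value = 5.5000 ≤ continuation, so V_d = 10.1916
Node 0 (S = 110): continuation = 1/1.12·[0.4154·0.0000 + 0.5846·10.1916] = 5.3198; exercise value = 0.0000 ≤ continuation, so V_0 = 5.3198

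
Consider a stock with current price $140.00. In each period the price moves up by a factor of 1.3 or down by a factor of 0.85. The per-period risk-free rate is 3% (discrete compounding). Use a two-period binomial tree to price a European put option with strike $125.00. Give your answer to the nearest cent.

Risk-neutral probability p = (1 + 0.03 − 0.85)/(1.3 − 0.85) = 0.1800/0.4500 = 0.4000
Terminal stock prices: S_uu = 236.6, S_ud = 154.7, S_dd = 101.1
Terminal payoffs (K − S): max(-111.6, 0) = 0, max(-29.7, 0) = 0, max(23.85, 0) = 23.85
Node u (S = 182): V_u = 1/1.03·[0.4000·0.0000 + 0.6000·0.0000] = 0.0000
Node d (S = 119): V_d = 1/1.03·[0.4000·0.0000 + 0.6000·23.8500] = 13.8932
Node 0 (S = 140): V_0 = 1/1.03·[0.4000·0.0000 + 0.6000·13.8932] = 8.0931

$8.09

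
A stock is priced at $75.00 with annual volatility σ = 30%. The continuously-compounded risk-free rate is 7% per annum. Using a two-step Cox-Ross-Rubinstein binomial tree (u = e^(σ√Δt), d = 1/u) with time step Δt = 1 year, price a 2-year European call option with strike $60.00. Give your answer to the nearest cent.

$26.23

CRR parameters: u = e^(σ√Δt) = e^(0.3·√1) = 1.3499, d = 1/u = 0.7408
Per-period rate: rΔt = 0.07·1 = 0.07, so R = e^0.07 = 1.0725
Risk-neutral probability p = (e^0.07 − 0.7408)/(1.3499 − 0.7408) = 0.3317/0.6090 = 0.5446
Terminal stock prices: S_uu = 136.7, S_ud = 75, S_dd = 41.16
Terminal payoffs (S − K): max(76.66, 0) = 76.66, max(15, 0) = 15, max(-18.84, 0) = 0
Node u (S = 101.2): V_u = e^(−0.07)·[0.5446·76.6589 + 0.4554·15.0000] = 45.2958
Node d (S = 55.56): V_d = e^(−0.07)·[0.5446·15.0000 + 0.4554·0.0000] = 7.6169
Node 0 (S = 75): V_0 = e^(−0.07)·[0.5446·45.2958 + 0.4554·7.6169] = 26.2350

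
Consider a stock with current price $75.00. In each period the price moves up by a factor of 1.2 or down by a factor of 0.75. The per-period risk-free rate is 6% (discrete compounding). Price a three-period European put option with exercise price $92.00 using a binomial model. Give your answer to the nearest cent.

Risk-neutral probability p = (1 + 0.06 − 0.75)/(1.2 − 0.75) = 0.3100/0.4500 = 0.6889
Terminal stock prices: S_uuu = 129.6, S_uud = 81, S_udd = 50.62, S_ddd = 31.64
Terminal payoffs (K − S): max(-37.6, 0) = 0, max(11, 0) = 11, max(41.38, 0) = 41.38, max(60.36, 0) = 60.36
Node uu (S = 108): V_uu = 1/1.06·[0.6889·0.0000 + 0.3111·11.0000] = 3.2285
Node ud (S = 67.5): V_ud = 1/1.06·[0.6889·11.0000 + 0.3111·41.3750] = 19.2925
Node dd (S = 42.19): V_dd = 1/1.06·[0.6889·41.3750 + 0.3111·60.3594] = 44.6050
Node u (S = 90): V_u = 1/1.06·[0.6889·3.2285 + 0.3111·19.2925] = 7.7605
Node d (S = 56.25): V_d = 1/1.06·[0.6889·19.2925 + 0.3111·44.6050] = 25.6297
Node 0 (S = 75): V_0 = 1/1.06·[0.6889·7.7605 + 0.3111·25.6297] = 12.5659

$12.57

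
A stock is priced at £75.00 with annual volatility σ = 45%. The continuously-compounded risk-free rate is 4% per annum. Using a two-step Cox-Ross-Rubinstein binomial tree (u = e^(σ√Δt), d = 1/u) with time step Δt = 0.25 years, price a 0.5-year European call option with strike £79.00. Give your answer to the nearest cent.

£8.23

CRR parameters: u = e^(σ√Δt) = e^(0.45·√0.25) = 1.2523, d = 1/u = 0.7985
Per-period rate: rΔt = 0.04·0.25 = 0.01, so R = e^0.01 = 1.0101
Risk-neutral probability p = (e^0.01 − 0.7985)/(1.2523 − 0.7985) = 0.2115/0.4538 = 0.4661
Terminal stock prices: S_uu = 117.6, S_ud = 75, S_dd = 47.82
Terminal payoffs (S − K): max(38.62, 0) = 38.62, max(-4, 0) = 0, max(-31.18, 0) = 0
Node u (S = 93.92): V_u = e^(−0.01)·[0.4661·38.6234 + 0.5339·0.0000] = 17.8245
Node d (S = 59.89): V_d = e^(−0.01)·[0.4661·0.0000 + 0.5339·0.0000] = 0.0000
Node 0 (S = 75): V_0 = e^(−0.01)·[0.4661·17.8245 + 0.5339·0.0000] = 8.2259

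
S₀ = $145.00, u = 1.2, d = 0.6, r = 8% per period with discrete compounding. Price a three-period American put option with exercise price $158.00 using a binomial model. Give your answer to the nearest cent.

Risk-neutral probability p = (1 + 0.08 − 0.6)/(1.2 − 0.6) = 0.4800/0.6000 = 0.8000
Terminal stock prices: S_uuu = 250.6, S_uud = 125.3, S_udd = 62.64, S_ddd = 31.32
Terminal payoffs (K − S): max(-92.56, 0) = 0, max(32.72, 0) = 32.72, max(95.36, 0) = 95.36, max(126.7, 0) = 126.7
Node uu (S = 208.8): continuation = 1/1.08·[0.8000·0.0000 + 0.2000·32.7200] = 6.0593; exercise value = 0.0000 ≤ continuation, so V_uu = 6.0593
Node ud (S = 104.4): continuation = 1/1.08·[0.8000·32.7200 + 0.2000·95.3600] = 41.8963; exercise value = 53.6000 > continuation, so V_ud = 53.6000 (exercise)
Node dd (S = 52.2): continuation = 1/1.08·[0.8000·95.3600 + 0.2000·126.6800] = 94.0963; exercise value = 105.8000 > continuation, so V_dd = 105.8000 (exercise)
Node u (S = 174): continuation = 1/1.08·[0.8000·6.0593 + 0.2000·53.6000] = 14.4143; exercise value = 0.0000 ≤ continuation, so V_u = 14.4143
Node d (S = 87): continuation = 1/1.08·[0.8000·53.6000 + 0.2000·105.8000] = 59.2963; exercise value = 71.0000 > continuation, so V_d = 71.0000 (exercise)
Node 0 (S = 145): continuation = 1/1.08·[0.8000·14.4143 + 0.2000·71.0000] = 23.8254; exercise value = 13.0000 ≤ continuation, so V_0 = 23.8254

$23.83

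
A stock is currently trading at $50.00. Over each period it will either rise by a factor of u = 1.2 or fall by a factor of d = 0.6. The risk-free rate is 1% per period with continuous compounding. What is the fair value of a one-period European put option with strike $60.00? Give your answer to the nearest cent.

$9.40

Risk-neutral probability p = (e^0.01 − 0.6)/(1.2 − 0.6) = 0.4101/0.6000 = 0.6834
Terminal stock prices: S_u = 60, S_d = 30
Terminal payoffs (K − S): max(0, 0) = 0, max(30, 0) = 30
Node 0 (S = 50): V_0 = e^(−0.01)·[0.6834·0.0000 + 0.3166·30.0000] = 9.4030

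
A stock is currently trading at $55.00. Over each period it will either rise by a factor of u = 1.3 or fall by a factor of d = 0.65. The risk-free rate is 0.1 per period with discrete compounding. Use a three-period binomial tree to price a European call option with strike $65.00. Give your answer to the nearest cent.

Risk-neutral probability p = (1 + 0.1 − 0.65)/(1.3 − 0.65) = 0.4500/0.6500 = 0.6923
Terminal stock prices: S_uuu = 120.8, S_uud = 60.42, S_udd = 30.21, S_ddd = 15.1
Terminal payoffs (S − K): max(55.84, 0) = 55.84, max(-4.582, 0) = 0, max(-34.79, 0) = 0, max(-49.9, 0) = 0
Node uu (S = 92.95): V_uu = 1/1.1·[0.6923·55.8350 + 0.3077·0.0000] = 35.1409
Node ud (S = 46.48): V_ud = 1/1.1·[0.6923·0.0000 + 0.3077·0.0000] = 0.0000
Node dd (S = 23.24): V_dd = 1/1.1·[0.6923·0.0000 + 0.3077·0.0000] = 0.0000
Node u (S = 71.5): V_u = 1/1.1·[0.6923·35.1409 + 0.3077·0.0000] = 22.1167
Node d (S = 35.75): V_d = 1/1.1·[0.6923·0.0000 + 0.3077·0.0000] = 0.0000
Node 0 (S = 55): V_0 = 1/1.1·[0.6923·22.1167 + 0.3077·0.0000] = 13.9196

$13.92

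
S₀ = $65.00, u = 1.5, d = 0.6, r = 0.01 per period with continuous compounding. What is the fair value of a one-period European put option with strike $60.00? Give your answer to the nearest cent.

Risk-neutral probability p = (e^0.01 − 0.6)/(1.5 − 0.6) = 0.4101/0.9000 = 0.4556
Terminal stock prices: S_u = 97.5, S_d = 39
Terminal payoffs (K − S): max(-37.5, 0) = 0, max(21, 0) = 21
Node 0 (S = 65): V_0 = e^(−0.01)·[0.4556·0.0000 + 0.5444·21.0000] = 11.3184

$11.32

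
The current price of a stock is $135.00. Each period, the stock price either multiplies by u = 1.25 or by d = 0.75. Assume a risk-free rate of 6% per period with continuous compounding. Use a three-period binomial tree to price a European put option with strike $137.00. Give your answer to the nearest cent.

$12.88

Risk-neutral probability p = (e^0.06 − 0.75)/(1.25 − 0.75) = 0.3118/0.5000 = 0.6237
Terminal stock prices: S_uuu = 263.7, S_uud = 158.2, S_udd = 94.92, S_ddd = 56.95
Terminal payoffs (K − S): max(-126.7, 0) = 0, max(-21.2, 0) = 0, max(42.08, 0) = 42.08, max(80.05, 0) = 80.05
Node uu (S = 210.9): V_uu = e^(−0.06)·[0.6237·0.0000 + 0.3763·0.0000] = 0.0000
Node ud (S = 126.6): V_ud = e^(−0.06)·[0.6237·0.0000 + 0.3763·42.0781] = 14.9130
Node dd (S = 75.94): V_dd = e^(−0.06)·[0.6237·42.0781 + 0.3763·80.0469] = 53.0842
Node u (S = 168.8): V_u = e^(−0.06)·[0.6237·0.0000 + 0.3763·14.9130] = 5.2853
Node d (S = 101.2): V_d = e^(−0.06)·[0.6237·14.9130 + 0.3763·53.0842] = 27.5728
Node 0 (S = 135): V_0 = e^(−0.06)·[0.6237·5.2853 + 0.3763·27.5728] = 12.8765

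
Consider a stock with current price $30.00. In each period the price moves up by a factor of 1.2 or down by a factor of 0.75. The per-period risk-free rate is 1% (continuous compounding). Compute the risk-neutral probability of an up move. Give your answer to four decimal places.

p = 0.5779

Risk-neutral probability p = (e^0.01 − 0.75)/(1.2 − 0.75) = 0.2601/0.4500 = 0.5779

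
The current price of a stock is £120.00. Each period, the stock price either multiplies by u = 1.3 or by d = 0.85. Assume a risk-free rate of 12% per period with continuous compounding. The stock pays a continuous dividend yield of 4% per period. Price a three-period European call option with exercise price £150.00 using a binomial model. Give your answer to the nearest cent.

Per-period risk-free factor R = e^0.12 = 1.1275; dividend-adjusted growth = e^(0.12−0.04) = 1.0833.
Risk-neutral probability p = (1.0833 − 0.85)/(1.3 − 0.85) = 0.2333/0.4500 = 0.5184
Terminal stock prices: S_uuu = 263.6, S_uud = 172.4, S_udd = 112.7, S_ddd = 73.69
Terminal payoffs (S − K): max(113.6, 0) = 113.6, max(22.38, 0) = 22.38, max(-37.29, 0) = 0, max(-76.31, 0) = 0
Node uu (S = 202.8): V_uu = e^(−0.12)·[0.5184·113.6400 + 0.4816·22.3800] = 61.8100
Node ud (S = 132.6): V_ud = e^(−0.12)·[0.5184·22.3800 + 0.4816·0.0000] = 10.2902
Node dd (S = 86.7): V_dd = e^(−0.12)·[0.5184·0.0000 + 0.4816·0.0000] = 0.0000
Node u (S = 156): V_u = e^(−0.12)·[0.5184·61.8100 + 0.4816·10.2902] = 32.8151
Node d (S = 102): V_d = e^(−0.12)·[0.5184·10.2902 + 0.4816·0.0000] = 4.7314
Node 0 (S = 120): V_0 = e^(−0.12)·[0.5184·32.8151 + 0.4816·4.7314] = 17.1090

£17.11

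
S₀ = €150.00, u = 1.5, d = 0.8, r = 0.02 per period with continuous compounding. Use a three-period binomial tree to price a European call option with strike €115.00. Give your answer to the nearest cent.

Risk-neutral probability p = (e^0.02 − 0.8)/(1.5 − 0.8) = 0.2202/0.7000 = 0.3146
Terminal stock prices: S_uuu = 506.2, S_uud = 270, S_udd = 144, S_ddd = 76.8
Terminal payoffs (S − K): max(391.2, 0) = 391.2, max(155, 0) = 155, max(29, 0) = 29, max(-38.2, 0) = 0
Node uu (S = 337.5): V_uu = e^(−0.02)·[0.3146·391.2500 + 0.6854·155.0000] = 224.7772
Node ud (S = 180): V_ud = e^(−0.02)·[0.3146·155.0000 + 0.6854·29.0000] = 67.2772
Node dd (S = 96): V_dd = e^(−0.02)·[0.3146·29.0000 + 0.6854·0.0000] = 8.9420
Node u (S = 225): V_u = e^(−0.02)·[0.3146·224.7772 + 0.6854·67.2772] = 114.5092
Node d (S = 120): V_d = e^(−0.02)·[0.3146·67.2772 + 0.6854·8.9420] = 26.7522
Node 0 (S = 150): V_0 = e^(−0.02)·[0.3146·114.5092 + 0.6854·26.7522] = 53.2819

€53.28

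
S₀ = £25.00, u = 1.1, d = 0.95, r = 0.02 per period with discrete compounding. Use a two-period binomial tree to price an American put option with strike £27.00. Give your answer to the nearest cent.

Risk-neutral probability p = (1 + 0.02 − 0.95)/(1.1 − 0.95) = 0.0700/0.1500 = 0.4667
Terminal stock prices: S_uu = 30.25, S_ud = 26.13, S_dd = 22.56
Terminal payoffs (K − S): max(-3.25, 0) = 0, max(0.875, 0) = 0.875, max(4.438, 0) = 4.438
Node u (S = 27.5): continuation = 1/1.02·[0.4667·0.0000 + 0.5333·0.8750] = 0.4575; exercise value = 0.0000 ≤ continuation, so V_u = 0.4575
Node d (S = 23.75): continuation = 1/1.02·[0.4667·0.8750 + 0.5333·4.4375] = 2.7206; exercise value = 3.2500 > continuation, so V_d = 3.2500 (exercise)
Node 0 (S = 25): continuation = 1/1.02·[0.4667·0.4575 + 0.5333·3.2500] = 1.9087; exercise value = 2.0000 > continuation, so V_0 = 2.0000 (exercise)

£2.00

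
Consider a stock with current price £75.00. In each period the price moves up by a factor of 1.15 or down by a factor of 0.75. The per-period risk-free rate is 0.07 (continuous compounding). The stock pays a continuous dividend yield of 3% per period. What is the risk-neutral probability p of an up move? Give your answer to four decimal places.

p = 0.7270

Per-period risk-free factor R = e^0.07 = 1.0725; dividend-adjusted growth = e^(0.07−0.03) = 1.0408.
Risk-neutral probability p = (1.0408 − 0.75)/(1.15 − 0.75) = 0.2908/0.4000 = 0.7270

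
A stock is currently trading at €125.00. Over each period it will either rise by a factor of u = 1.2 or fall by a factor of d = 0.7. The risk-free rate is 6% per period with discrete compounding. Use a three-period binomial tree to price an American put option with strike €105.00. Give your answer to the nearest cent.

€6.12

Risk-neutral probability p = (1 + 0.06 − 0.7)/(1.2 − 0.7) = 0.3600/0.5000 = 0.7200
Terminal stock prices: S_uuu = 216, S_uud = 126, S_udd = 73.5, S_ddd = 42.87
Terminal payoffs (K − S): max(-111, 0) = 0, max(-21, 0) = 0, max(31.5, 0) = 31.5, max(62.13, 0) = 62.13
Node uu (S = 180): continuation = 1/1.06·[0.7200·0.0000 + 0.2800·0.0000] = 0.0000; exercise value = 0.0000 ≤ continuation, so V_uu = 0.0000
Node ud (S = 105): continuation = 1/1.06·[0.7200·0.0000 + 0.2800·31.5000] = 8.3208; exercise value = 0.0000 ≤ continuation, so V_ud = 8.3208
Node dd (S = 61.25): continuation = 1/1.06·[0.7200·31.5000 + 0.2800·62.1250] = 37.8066; exercise value = 43.7500 > continuation, so V_dd = 43.7500 (exercise)
Node u (S = 150): continuation = 1/1.06·[0.7200·0.0000 + 0.2800·8.3208] = 2.1979; exercise value = 0.0000 ≤ continuation, so V_u = 2.1979
Node d (S = 87.5): continuation = 1/1.06·[0.7200·8.3208 + 0.2800·43.7500] = 17.2084; exercise value = 17.5000 > continuation, so V_d = 17.5000 (exercise)
Node 0 (S = 125): continuation = 1/1.06·[0.7200·2.1979 + 0.2800·17.5000] = 6.1156; exercise value = 0.0000 ≤ continuation, so V_0 = 6.1156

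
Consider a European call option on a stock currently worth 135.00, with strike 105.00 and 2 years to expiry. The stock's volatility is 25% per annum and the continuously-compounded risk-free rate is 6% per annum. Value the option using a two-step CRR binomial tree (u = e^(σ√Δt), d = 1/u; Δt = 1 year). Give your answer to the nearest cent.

CRR parameters: u = e^(σ√Δt) = e^(0.25·√1) = 1.2840, d = 1/u = 0.7788
Per-period rate: rΔt = 0.06·1 = 0.06, so R = e^0.06 = 1.0618
Risk-neutral probability p = (e^0.06 − 0.7788)/(1.2840 − 0.7788) = 0.2830/0.5052 = 0.5602
Terminal stock prices: S_uu = 222.6, S_ud = 135, S_dd = 81.88
Terminal payoffs (S − K): max(117.6, 0) = 117.6, max(30, 0) = 30, max(-23.12, 0) = 0
Node u (S = 173.3): V_u = e^(−0.06)·[0.5602·117.5774 + 0.4398·30.0000] = 74.4582
Node d (S = 105.1): V_d = e^(−0.06)·[0.5602·30.0000 + 0.4398·0.0000] = 15.8278
Node 0 (S = 135): V_0 = e^(−0.06)·[0.5602·74.4582 + 0.4398·15.8278] = 45.8390

45.84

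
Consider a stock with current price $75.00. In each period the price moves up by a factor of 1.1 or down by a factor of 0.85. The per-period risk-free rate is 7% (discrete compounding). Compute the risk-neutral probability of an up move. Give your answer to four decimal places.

Risk-neutral probability p = (1 + 0.07 − 0.85)/(1.1 − 0.85) = 0.2200/0.2500 = 0.8800

p = 0.8800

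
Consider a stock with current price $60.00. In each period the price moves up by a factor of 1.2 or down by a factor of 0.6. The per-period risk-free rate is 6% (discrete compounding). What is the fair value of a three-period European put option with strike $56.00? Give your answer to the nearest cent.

$5.06

Risk-neutral probability p = (1 + 0.06 − 0.6)/(1.2 − 0.6) = 0.4600/0.6000 = 0.7667
Terminal stock prices: S_uuu = 103.7, S_uud = 51.84, S_udd = 25.92, S_ddd = 12.96
Terminal payoffs (K − S): max(-47.68, 0) = 0, max(4.16, 0) = 4.16, max(30.08, 0) = 30.08, max(43.04, 0) = 43.04
Node uu (S = 86.4): V_uu = 1/1.06·[0.7667·0.0000 + 0.2333·4.1600] = 0.9157
Node ud (S = 43.2): V_ud = 1/1.06·[0.7667·4.1600 + 0.2333·30.0800] = 9.6302
Node dd (S = 21.6): V_dd = 1/1.06·[0.7667·30.0800 + 0.2333·43.0400] = 31.2302
Node u (S = 72): V_u = 1/1.06·[0.7667·0.9157 + 0.2333·9.6302] = 2.7822
Node d (S = 36): V_d = 1/1.06·[0.7667·9.6302 + 0.2333·31.2302] = 13.8398
Node 0 (S = 60): V_0 = 1/1.06·[0.7667·2.7822 + 0.2333·13.8398] = 5.0588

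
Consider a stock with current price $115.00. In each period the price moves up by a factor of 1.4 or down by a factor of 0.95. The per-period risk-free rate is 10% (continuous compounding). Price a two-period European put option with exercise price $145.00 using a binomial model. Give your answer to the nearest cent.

$14.48

Risk-neutral probability p = (e^0.1 − 0.95)/(1.4 − 0.95) = 0.1552/0.4500 = 0.3448
Terminal stock prices: S_uu = 225.4, S_ud = 152.9, S_dd = 103.8
Terminal payoffs (K − S): max(-80.4, 0) = 0, max(-7.95, 0) = 0, max(41.21, 0) = 41.21
Node u (S = 161): V_u = e^(−0.1)·[0.3448·0.0000 + 0.6552·0.0000] = 0.0000
Node d (S = 109.2): V_d = e^(−0.1)·[0.3448·0.0000 + 0.6552·41.2125] = 24.4319
Node 0 (S = 115): V_0 = e^(−0.1)·[0.3448·0.0000 + 0.6552·24.4319] = 14.4839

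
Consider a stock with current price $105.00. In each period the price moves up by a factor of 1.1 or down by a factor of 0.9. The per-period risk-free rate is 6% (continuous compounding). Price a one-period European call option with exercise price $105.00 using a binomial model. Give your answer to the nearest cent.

Risk-neutral probability p = (e^0.06 − 0.9)/(1.1 − 0.9) = 0.1618/0.2000 = 0.8092
Terminal stock prices: S_u = 115.5, S_d = 94.5
Terminal payoffs (S − K): max(10.5, 0) = 10.5, max(-10.5, 0) = 0
Node 0 (S = 105): V_0 = e^(−0.06)·[0.8092·10.5000 + 0.1908·0.0000] = 8.0016

$8.00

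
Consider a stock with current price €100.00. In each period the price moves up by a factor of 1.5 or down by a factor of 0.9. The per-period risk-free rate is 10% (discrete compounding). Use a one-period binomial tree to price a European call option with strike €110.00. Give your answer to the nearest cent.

Risk-neutral probability p = (1 + 0.1 − 0.9)/(1.5 − 0.9) = 0.2000/0.6000 = 0.3333
Terminal stock prices: S_u = 150, S_d = 90
Terminal payoffs (S − K): max(40, 0) = 40, max(-20, 0) = 0
Node 0 (S = 100): V_0 = 1/1.1·[0.3333·40.0000 + 0.6667·0.0000] = 12.1212

€12.12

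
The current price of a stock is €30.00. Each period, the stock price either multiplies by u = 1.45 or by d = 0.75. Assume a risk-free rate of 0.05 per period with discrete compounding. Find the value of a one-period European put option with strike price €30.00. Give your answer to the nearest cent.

€4.08

Risk-neutral probability p = (1 + 0.05 − 0.75)/(1.45 − 0.75) = 0.3000/0.7000 = 0.4286
Terminal stock prices: S_u = 43.5, S_d = 22.5
Terminal payoffs (K − S): max(-13.5, 0) = 0, max(7.5, 0) = 7.5
Node 0 (S = 30): V_0 = 1/1.05·[0.4286·0.0000 + 0.5714·7.5000] = 4.0816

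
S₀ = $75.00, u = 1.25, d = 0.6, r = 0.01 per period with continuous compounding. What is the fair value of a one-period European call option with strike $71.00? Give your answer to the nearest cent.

Risk-neutral probability p = (e^0.01 − 0.6)/(1.25 − 0.6) = 0.4101/0.6500 = 0.6308
Terminal stock prices: S_u = 93.75, S_d = 45
Terminal payoffs (S − K): max(22.75, 0) = 22.75, max(-26, 0) = 0
Node 0 (S = 75): V_0 = e^(−0.01)·[0.6308·22.7500 + 0.3692·0.0000] = 14.2090

$14.21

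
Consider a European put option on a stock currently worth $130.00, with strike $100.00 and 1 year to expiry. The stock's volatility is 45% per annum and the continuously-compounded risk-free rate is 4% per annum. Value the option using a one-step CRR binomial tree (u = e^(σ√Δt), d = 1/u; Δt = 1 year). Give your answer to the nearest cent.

$9.32

CRR parameters: u = e^(σ√Δt) = e^(0.45·√1) = 1.5683, d = 1/u = 0.6376
Per-period rate: rΔt = 0.04·1 = 0.04, so R = e^0.04 = 1.0408
Risk-neutral probability p = (e^0.04 − 0.6376)/(1.5683 − 0.6376) = 0.4032/0.9307 = 0.4332
Terminal stock prices: S_u = 203.9, S_d = 82.89
Terminal payoffs (K − S): max(-103.9, 0) = 0, max(17.11, 0) = 17.11
Node 0 (S = 130): V_0 = e^(−0.04)·[0.4332·0.0000 + 0.5668·17.1083] = 9.3166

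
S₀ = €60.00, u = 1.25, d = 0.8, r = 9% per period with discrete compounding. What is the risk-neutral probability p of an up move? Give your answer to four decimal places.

Risk-neutral probability p = (1 + 0.09 − 0.8)/(1.25 − 0.8) = 0.2900/0.4500 = 0.6444

p = 0.6444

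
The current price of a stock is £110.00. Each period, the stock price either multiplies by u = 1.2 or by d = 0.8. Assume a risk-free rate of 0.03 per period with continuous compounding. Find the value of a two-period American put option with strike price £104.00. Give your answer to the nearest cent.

Risk-neutral probability p = (e^0.03 − 0.8)/(1.2 − 0.8) = 0.2305/0.4000 = 0.5761
Terminal stock prices: S_uu = 158.4, S_ud = 105.6, S_dd = 70.4
Terminal payoffs (K − S): max(-54.4, 0) = 0, max(-1.6, 0) = 0, max(33.6, 0) = 33.6
Node u (S = 132): continuation = e^(−0.03)·[0.5761·0.0000 + 0.4239·0.0000] = 0.0000; exercise value = 0.0000 ≤ continuation, so V_u = 0.0000
Node d (S = 88): continuation = e^(−0.03)·[0.5761·0.0000 + 0.4239·33.6000] = 13.8209; exercise value = 16.0000 > continuation, so V_d = 16.0000 (exercise)
Node 0 (S = 110): continuation = e^(−0.03)·[0.5761·0.0000 + 0.4239·16.0000] = 6.5814; exercise value = 0.0000 ≤ continuation, so V_0 = 6.5814

£6.58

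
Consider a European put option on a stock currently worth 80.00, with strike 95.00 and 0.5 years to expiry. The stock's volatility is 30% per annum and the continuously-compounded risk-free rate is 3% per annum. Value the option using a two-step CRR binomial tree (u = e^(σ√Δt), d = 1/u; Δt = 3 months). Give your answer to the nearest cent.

16.63

CRR parameters: u = e^(σ√Δt) = e^(0.3·√0.25) = 1.1618, d = 1/u = 0.8607
Per-period rate: rΔt = 0.03·0.25 = 0.0075, so R = e^0.0075 = 1.0075
Risk-neutral probability p = (e^0.0075 − 0.8607)/(1.1618 − 0.8607) = 0.1468/0.3011 = 0.4876
Terminal stock prices: S_uu = 108, S_ud = 80, S_dd = 59.27
Terminal payoffs (K − S): max(-12.99, 0) = 0, max(15, 0) = 15, max(35.73, 0) = 35.73
Node u (S = 92.95): V_u = e^(−0.0075)·[0.4876·0.0000 + 0.5124·15.0000] = 7.6290
Node d (S = 68.86): V_d = e^(−0.0075)·[0.4876·15.0000 + 0.5124·35.7345] = 25.4335
Node 0 (S = 80): V_0 = e^(−0.0075)·[0.4876·7.6290 + 0.5124·25.4335] = 16.6274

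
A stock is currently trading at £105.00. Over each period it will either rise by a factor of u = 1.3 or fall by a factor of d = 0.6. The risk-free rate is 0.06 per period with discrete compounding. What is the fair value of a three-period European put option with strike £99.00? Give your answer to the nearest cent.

Risk-neutral probability p = (1 + 0.06 − 0.6)/(1.3 − 0.6) = 0.4600/0.7000 = 0.6571
Terminal stock prices: S_uuu = 230.7, S_uud = 106.5, S_udd = 49.14, S_ddd = 22.68
Terminal payoffs (K − S): max(-131.7, 0) = 0, max(-7.47, 0) = 0, max(49.86, 0) = 49.86, max(76.32, 0) = 76.32
Node uu (S = 177.5): V_uu = 1/1.06·[0.6571·0.0000 + 0.3429·0.0000] = 0.0000
Node ud (S = 81.9): V_ud = 1/1.06·[0.6571·0.0000 + 0.3429·49.8600] = 16.1272
Node dd (S = 37.8): V_dd = 1/1.06·[0.6571·49.8600 + 0.3429·76.3200] = 55.5962
Node u (S = 136.5): V_u = 1/1.06·[0.6571·0.0000 + 0.3429·16.1272] = 5.2164
Node d (S = 63): V_d = 1/1.06·[0.6571·16.1272 + 0.3429·55.5962] = 27.9806
Node 0 (S = 105): V_0 = 1/1.06·[0.6571·5.2164 + 0.3429·27.9806] = 12.2842

£12.28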